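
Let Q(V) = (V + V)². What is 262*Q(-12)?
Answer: 150912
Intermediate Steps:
Q(V) = 4*V² (Q(V) = (2*V)² = 4*V²)
262*Q(-12) = 262*(4*(-12)²) = 262*(4*144) = 262*576 = 150912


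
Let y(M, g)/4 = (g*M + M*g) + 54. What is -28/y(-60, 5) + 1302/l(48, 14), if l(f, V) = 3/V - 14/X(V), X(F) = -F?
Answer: 1421801/1326 ≈ 1072.2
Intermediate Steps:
l(f, V) = 17/V (l(f, V) = 3/V - 14*(-1/V) = 3/V - (-14)/V = 3/V + 14/V = 17/V)
y(M, g) = 216 + 8*M*g (y(M, g) = 4*((g*M + M*g) + 54) = 4*((M*g + M*g) + 54) = 4*(2*M*g + 54) = 4*(54 + 2*M*g) = 216 + 8*M*g)
-28/y(-60, 5) + 1302/l(48, 14) = -28/(216 + 8*(-60)*5) + 1302/((17/14)) = -28/(216 - 2400) + 1302/((17*(1/14))) = -28/(-2184) + 1302/(17/14) = -28*(-1/2184) + 1302*(14/17) = 1/78 + 18228/17 = 1421801/1326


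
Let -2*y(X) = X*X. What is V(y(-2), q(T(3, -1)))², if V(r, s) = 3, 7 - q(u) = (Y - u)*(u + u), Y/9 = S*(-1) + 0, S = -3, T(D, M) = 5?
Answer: 9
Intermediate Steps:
y(X) = -X²/2 (y(X) = -X*X/2 = -X²/2)
Y = 27 (Y = 9*(-3*(-1) + 0) = 9*(3 + 0) = 9*3 = 27)
q(u) = 7 - 2*u*(27 - u) (q(u) = 7 - (27 - u)*(u + u) = 7 - (27 - u)*2*u = 7 - 2*u*(27 - u))
V(y(-2), q(T(3, -1)))² = 3² = 9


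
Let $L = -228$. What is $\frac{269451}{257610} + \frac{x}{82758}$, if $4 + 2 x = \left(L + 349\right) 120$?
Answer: $\frac{4028159873}{3553214730} \approx 1.1337$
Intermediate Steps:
$x = 7258$ ($x = -2 + \frac{\left(-228 + 349\right) 120}{2} = -2 + \frac{121 \cdot 120}{2} = -2 + \frac{1}{2} \cdot 14520 = -2 + 7260 = 7258$)
$\frac{269451}{257610} + \frac{x}{82758} = \frac{269451}{257610} + \frac{7258}{82758} = 269451 \cdot \frac{1}{257610} + 7258 \cdot \frac{1}{82758} = \frac{89817}{85870} + \frac{3629}{41379} = \frac{4028159873}{3553214730}$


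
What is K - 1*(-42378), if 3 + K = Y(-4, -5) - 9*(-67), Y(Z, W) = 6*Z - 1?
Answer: 42953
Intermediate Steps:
Y(Z, W) = -1 + 6*Z
K = 575 (K = -3 + ((-1 + 6*(-4)) - 9*(-67)) = -3 + ((-1 - 24) + 603) = -3 + (-25 + 603) = -3 + 578 = 575)
K - 1*(-42378) = 575 - 1*(-42378) = 575 + 42378 = 42953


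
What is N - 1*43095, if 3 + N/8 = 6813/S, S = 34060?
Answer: -367144659/8515 ≈ -43117.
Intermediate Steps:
N = -190734/8515 (N = -24 + 8*(6813/34060) = -24 + 13626/8515 = -190734/8515 ≈ -22.400)
N - 1*43095 = -190734/8515 - 1*43095 = -190734/8515 - 43095 = -367144659/8515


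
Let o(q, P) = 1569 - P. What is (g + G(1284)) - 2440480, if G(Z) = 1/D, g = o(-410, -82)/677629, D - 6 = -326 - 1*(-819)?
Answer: -825216269436602/338136871 ≈ -2.4405e+6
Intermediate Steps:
D = 499 (D = 6 + (-326 - 1*(-819)) = 6 + (-326 + 819) = 6 + 493 = 499)
g = 1651/677629 (g = (1569 - 1*(-82))/677629 = (1569 + 82)*(1/677629) = 1651*(1/677629) = 1651/677629 ≈ 0.0024364)
G(Z) = 1/499
(g + G(1284)) - 2440480 = (1651/677629 + 1/499) - 2440480 = 1501478/338136871 - 2440480 = -825216269436602/338136871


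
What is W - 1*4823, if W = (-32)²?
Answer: -3799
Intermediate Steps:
W = 1024
W - 1*4823 = 1024 - 1*4823 = 1024 - 4823 = -3799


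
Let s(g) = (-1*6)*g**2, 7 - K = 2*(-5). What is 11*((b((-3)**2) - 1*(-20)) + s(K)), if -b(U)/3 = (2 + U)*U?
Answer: -22121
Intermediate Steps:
b(U) = -3*U*(2 + U) (b(U) = -3*(2 + U)*U = -3*U*(2 + U))
K = 17 (K = 7 - 2*(-5) = 7 - 1*(-10) = 7 + 10 = 17)
s(g) = -6*g**2
11*((b((-3)**2) - 1*(-20)) + s(K)) = 11*((-3*(-3)**2*(2 + (-3)**2) - 1*(-20)) - 6*17**2) = 11*((-3*9*(2 + 9) + 20) - 6*289) = 11*((-3*9*11 + 20) - 1734) = 11*((-297 + 20) - 1734) = 11*(-277 - 1734) = 11*(-2011) = -22121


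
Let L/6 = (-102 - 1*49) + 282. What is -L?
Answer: -786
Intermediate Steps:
L = 786 (L = 6*((-102 - 1*49) + 282) = 6*((-102 - 49) + 282) = 6*(-151 + 282) = 6*131 = 786)
-L = -1*786 = -786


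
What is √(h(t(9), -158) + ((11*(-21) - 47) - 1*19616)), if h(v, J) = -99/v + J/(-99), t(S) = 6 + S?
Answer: I*√541750385/165 ≈ 141.06*I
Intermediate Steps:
h(v, J) = -99/v - J/99 (h(v, J) = -99/v + J*(-1/99) = -99/v - J/99)
√(h(t(9), -158) + ((11*(-21) - 47) - 1*19616)) = √((-99/(6 + 9) - 1/99*(-158)) + ((11*(-21) - 47) - 1*19616)) = √((-99/15 + 158/99) + ((-231 - 47) - 19616)) = √((-99*1/15 + 158/99) + (-278 - 19616)) = √((-33/5 + 158/99) - 19894) = √(-2477/495 - 19894) = √(-9850007/495) = I*√541750385/165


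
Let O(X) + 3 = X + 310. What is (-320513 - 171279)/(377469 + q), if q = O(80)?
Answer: -30737/23616 ≈ -1.3015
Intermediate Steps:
O(X) = 307 + X (O(X) = -3 + (X + 310) = -3 + (310 + X) = 307 + X)
q = 387 (q = 307 + 80 = 387)
(-320513 - 171279)/(377469 + q) = (-320513 - 171279)/(377469 + 387) = -491792/377856 = -491792*1/377856 = -30737/23616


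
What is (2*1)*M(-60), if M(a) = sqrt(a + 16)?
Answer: 4*I*sqrt(11) ≈ 13.266*I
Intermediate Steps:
M(a) = sqrt(16 + a)
(2*1)*M(-60) = (2*1)*sqrt(16 - 60) = 2*sqrt(-44) = 2*(2*I*sqrt(11)) = 4*I*sqrt(11)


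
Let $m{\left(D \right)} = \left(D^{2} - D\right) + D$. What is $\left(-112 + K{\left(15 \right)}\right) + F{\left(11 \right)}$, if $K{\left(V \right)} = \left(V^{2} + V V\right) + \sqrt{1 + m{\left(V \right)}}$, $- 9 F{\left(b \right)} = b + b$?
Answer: $\frac{3020}{9} + \sqrt{226} \approx 350.59$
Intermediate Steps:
$m{\left(D \right)} = D^{2}$
$F{\left(b \right)} = - \frac{2 b}{9}$ ($F{\left(b \right)} = - \frac{b + b}{9} = - \frac{2 b}{9}$)
$K{\left(V \right)} = \sqrt{1 + V^{2}} + 2 V^{2}$ ($K{\left(V \right)} = \left(V^{2} + V V\right) + \sqrt{1 + V^{2}} = \left(V^{2} + V^{2}\right) + \sqrt{1 + V^{2}} = 2 V^{2} + \sqrt{1 + V^{2}} = \sqrt{1 + V^{2}} + 2 V^{2}$)
$\left(-112 + K{\left(15 \right)}\right) + F{\left(11 \right)} = \left(-112 + \left(\sqrt{1 + 15^{2}} + 2 \cdot 15^{2}\right)\right) - \frac{22}{9} = \left(-112 + \left(\sqrt{1 + 225} + 2 \cdot 225\right)\right) - \frac{22}{9} = \left(-112 + \left(\sqrt{226} + 450\right)\right) - \frac{22}{9} = \left(-112 + \left(450 + \sqrt{226}\right)\right) - \frac{22}{9} = \left(338 + \sqrt{226}\right) - \frac{22}{9} = \frac{3020}{9} + \sqrt{226}$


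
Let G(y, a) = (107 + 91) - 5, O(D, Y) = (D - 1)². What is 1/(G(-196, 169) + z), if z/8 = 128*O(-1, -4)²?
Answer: 1/16577 ≈ 6.0325e-5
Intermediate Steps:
O(D, Y) = (-1 + D)²
G(y, a) = 193 (G(y, a) = 198 - 5 = 193)
z = 16384 (z = 8*(128*((-1 - 1)²)²) = 8*(128*((-2)²)²) = 8*(128*4²) = 8*(128*16) = 8*2048 = 16384)
1/(G(-196, 169) + z) = 1/(193 + 16384) = 1/16577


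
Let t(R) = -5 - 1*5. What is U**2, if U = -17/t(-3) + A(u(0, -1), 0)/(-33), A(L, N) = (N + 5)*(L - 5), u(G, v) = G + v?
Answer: 82369/12100 ≈ 6.8074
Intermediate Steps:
t(R) = -10 (t(R) = -5 - 5 = -10)
A(L, N) = (-5 + L)*(5 + N) (A(L, N) = (5 + N)*(-5 + L) = (-5 + L)*(5 + N))
U = 287/110 (U = -17/(-10) + (-25 - 5*0 + 5*(0 - 1) + (0 - 1)*0)/(-33) = -17*(-1/10) + (-25 + 0 + 5*(-1) - 1*0)*(-1/33) = 17/10 + (-25 + 0 - 5 + 0)*(-1/33) = 17/10 - 30*(-1/33) = 17/10 + 10/11 = 287/110 ≈ 2.6091)
U**2 = (287/110)**2 = 82369/12100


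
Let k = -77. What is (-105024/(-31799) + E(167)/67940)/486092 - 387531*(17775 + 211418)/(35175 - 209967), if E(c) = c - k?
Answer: 1943229253714585487548559/3824175309189873080 ≈ 5.0814e+5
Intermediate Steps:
E(c) = 77 + c (E(c) = c - 1*(-77) = c + 77 = 77 + c)
(-105024/(-31799) + E(167)/67940)/486092 - 387531*(17775 + 211418)/(35175 - 209967) = (-105024/(-31799) + (77 + 167)/67940)/486092 - 387531*(17775 + 211418)/(35175 - 209967) = (-105024*(-1/31799) + 244*(1/67940))*(1/486092) - 387531/((-174792/229193)) = (105024/31799 + 61/16985)*(1/486092) - 387531/((-174792*1/229193)) = (1785772379/540106015)*(1/486092) - 387531/(-174792/229193) = 1785772379/262541213043380 - 387531*(-229193/174792) = 1785772379/262541213043380 + 29606464161/58264 = 1943229253714585487548559/3824175309189873080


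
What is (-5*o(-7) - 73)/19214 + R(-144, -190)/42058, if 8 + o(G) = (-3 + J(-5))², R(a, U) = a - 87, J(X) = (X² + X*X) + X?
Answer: -7245729/15540431 ≈ -0.46625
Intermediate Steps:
J(X) = X + 2*X² (J(X) = (X² + X²) + X = 2*X² + X = X + 2*X²)
R(a, U) = -87 + a
o(G) = 1756 (o(G) = -8 + (-3 - 5*(1 + 2*(-5)))² = -8 + (-3 - 5*(1 - 10))² = -8 + (-3 - 5*(-9))² = -8 + (-3 + 45)² = -8 + 42² = -8 + 1764 = 1756)
(-5*o(-7) - 73)/19214 + R(-144, -190)/42058 = (-5*1756 - 73)/19214 + (-87 - 144)/42058 = (-8780 - 73)*(1/19214) - 231*1/42058 = -8853*1/19214 - 231/42058 = -681/1478 - 231/42058 = -7245729/15540431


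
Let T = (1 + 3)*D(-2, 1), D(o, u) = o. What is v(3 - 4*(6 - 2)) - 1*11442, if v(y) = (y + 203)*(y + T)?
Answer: -15432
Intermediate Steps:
T = -8 (T = (1 + 3)*(-2) = 4*(-2) = -8)
v(y) = (-8 + y)*(203 + y) (v(y) = (y + 203)*(y - 8) = (203 + y)*(-8 + y) = (-8 + y)*(203 + y))
v(3 - 4*(6 - 2)) - 1*11442 = (-1624 + (3 - 4*(6 - 2))² + 195*(3 - 4*(6 - 2))) - 1*11442 = (-1624 + (3 - 4*4)² + 195*(3 - 4*4)) - 11442 = (-1624 + (3 - 16)² + 195*(3 - 16)) - 11442 = (-1624 + (-13)² + 195*(-13)) - 11442 = (-1624 + 169 - 2535) - 11442 = -3990 - 11442 = -15432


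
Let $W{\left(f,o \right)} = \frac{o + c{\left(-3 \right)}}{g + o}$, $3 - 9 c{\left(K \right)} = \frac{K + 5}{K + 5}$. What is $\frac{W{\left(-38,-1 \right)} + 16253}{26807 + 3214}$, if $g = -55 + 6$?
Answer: $\frac{7313857}{13509450} \approx 0.54139$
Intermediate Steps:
$c{\left(K \right)} = \frac{2}{9}$ ($c{\left(K \right)} = \frac{1}{3} - \frac{\left(K + 5\right) \frac{1}{K + 5}}{9} = \frac{1}{3} - \frac{\left(5 + K\right) \frac{1}{5 + K}}{9} = \frac{1}{3} - \frac{1}{9} = \frac{2}{9}$)
$g = -49$
$W{\left(f,o \right)} = \frac{\frac{2}{9} + o}{-49 + o}$ ($W{\left(f,o \right)} = \frac{o + \frac{2}{9}}{-49 + o} = \frac{\frac{2}{9} + o}{-49 + o}$)
$\frac{W{\left(-38,-1 \right)} + 16253}{26807 + 3214} = \frac{\frac{\frac{2}{9} - 1}{-49 - 1} + 16253}{26807 + 3214} = \frac{\frac{1}{-50} \left(- \frac{7}{9}\right) + 16253}{30021} = \left(\left(- \frac{1}{50}\right) \left(- \frac{7}{9}\right) + 16253\right) \frac{1}{30021} = \left(\frac{7}{450} + 16253\right) \frac{1}{30021} = \frac{7313857}{450} \cdot \frac{1}{30021} = \frac{7313857}{13509450}$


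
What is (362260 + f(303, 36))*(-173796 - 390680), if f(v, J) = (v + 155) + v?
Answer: -204916641996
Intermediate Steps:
f(v, J) = 155 + 2*v (f(v, J) = (155 + v) + v = 155 + 2*v)
(362260 + f(303, 36))*(-173796 - 390680) = (362260 + (155 + 2*303))*(-173796 - 390680) = (362260 + (155 + 606))*(-564476) = (362260 + 761)*(-564476) = 363021*(-564476) = -204916641996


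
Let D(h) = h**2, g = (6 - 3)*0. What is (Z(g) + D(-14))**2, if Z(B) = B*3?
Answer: 38416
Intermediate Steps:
g = 0 (g = 3*0 = 0)
Z(B) = 3*B
(Z(g) + D(-14))**2 = (3*0 + (-14)**2)**2 = (0 + 196)**2 = 196**2 = 38416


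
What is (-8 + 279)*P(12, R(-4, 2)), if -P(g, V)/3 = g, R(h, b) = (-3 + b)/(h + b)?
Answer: -9756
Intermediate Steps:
R(h, b) = (-3 + b)/(b + h)
P(g, V) = -3*g
(-8 + 279)*P(12, R(-4, 2)) = (-8 + 279)*(-3*12) = 271*(-36) = -9756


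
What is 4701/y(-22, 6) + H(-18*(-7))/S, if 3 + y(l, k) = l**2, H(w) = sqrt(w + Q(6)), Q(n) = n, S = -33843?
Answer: 4701/481 - 2*sqrt(33)/33843 ≈ 9.7731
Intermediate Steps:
H(w) = sqrt(6 + w) (H(w) = sqrt(w + 6) = sqrt(6 + w))
y(l, k) = -3 + l**2
4701/y(-22, 6) + H(-18*(-7))/S = 4701/(-3 + (-22)**2) + sqrt(6 - 18*(-7))/(-33843) = 4701/(-3 + 484) + sqrt(6 + 126)*(-1/33843) = 4701/481 + sqrt(132)*(-1/33843) = 4701*(1/481) + (2*sqrt(33))*(-1/33843) = 4701/481 - 2*sqrt(33)/33843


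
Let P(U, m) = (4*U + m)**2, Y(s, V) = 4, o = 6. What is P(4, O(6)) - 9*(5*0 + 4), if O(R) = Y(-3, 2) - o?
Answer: 160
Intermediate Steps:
O(R) = -2 (O(R) = 4 - 1*6 = 4 - 6 = -2)
P(U, m) = (m + 4*U)**2
P(4, O(6)) - 9*(5*0 + 4) = (-2 + 4*4)**2 - 9*(5*0 + 4) = (-2 + 16)**2 - 9*(0 + 4) = 14**2 - 9*4 = 196 - 36 = 160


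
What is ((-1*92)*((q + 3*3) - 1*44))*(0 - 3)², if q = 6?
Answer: 24012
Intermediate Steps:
((-1*92)*((q + 3*3) - 1*44))*(0 - 3)² = ((-1*92)*((6 + 3*3) - 1*44))*(0 - 3)² = -92*((6 + 9) - 44)*(-3)² = -92*(15 - 44)*9 = -92*(-29)*9 = 2668*9 = 24012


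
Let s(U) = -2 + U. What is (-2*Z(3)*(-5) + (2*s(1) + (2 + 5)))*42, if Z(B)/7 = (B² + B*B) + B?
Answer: 61950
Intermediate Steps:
Z(B) = 7*B + 14*B² (Z(B) = 7*((B² + B*B) + B) = 7*((B² + B²) + B) = 7*(2*B² + B) = 7*(B + 2*B²) = 7*B + 14*B²)
(-2*Z(3)*(-5) + (2*s(1) + (2 + 5)))*42 = (-14*3*(1 + 2*3)*(-5) + (2*(-2 + 1) + (2 + 5)))*42 = (-14*3*(1 + 6)*(-5) + (2*(-1) + 7))*42 = (-14*3*7*(-5) + (-2 + 7))*42 = (-2*147*(-5) + 5)*42 = (-294*(-5) + 5)*42 = (1470 + 5)*42 = 1475*42 = 61950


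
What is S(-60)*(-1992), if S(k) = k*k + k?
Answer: -7051680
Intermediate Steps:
S(k) = k + k**2 (S(k) = k**2 + k = k + k**2)
S(-60)*(-1992) = -60*(1 - 60)*(-1992) = -60*(-59)*(-1992) = 3540*(-1992) = -7051680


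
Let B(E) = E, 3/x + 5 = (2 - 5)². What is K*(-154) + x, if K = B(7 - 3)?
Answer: -2461/4 ≈ -615.25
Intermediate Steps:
x = ¾ (x = 3/(-5 + (2 - 5)²) = 3/(-5 + (-3)²) = 3/(-5 + 9) = 3/4 = 3*(¼) = ¾ ≈ 0.75000)
K = 4 (K = 7 - 3 = 4)
K*(-154) + x = 4*(-154) + ¾ = -616 + ¾ = -2461/4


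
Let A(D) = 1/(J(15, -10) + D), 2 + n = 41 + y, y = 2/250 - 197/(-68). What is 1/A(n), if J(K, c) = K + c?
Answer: 398693/8500 ≈ 46.905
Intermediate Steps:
y = 24693/8500 (y = 2*(1/250) - 197*(-1/68) = 1/125 + 197/68 = 24693/8500 ≈ 2.9051)
n = 356193/8500 (n = -2 + (41 + 24693/8500) = -2 + 373193/8500 = 356193/8500 ≈ 41.905)
A(D) = 1/(5 + D) (A(D) = 1/((15 - 10) + D) = 1/(5 + D))
1/A(n) = 1/(1/(5 + 356193/8500)) = 1/(1/(398693/8500)) = 1/(8500/398693) = 398693/8500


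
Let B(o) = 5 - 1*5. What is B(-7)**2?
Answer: 0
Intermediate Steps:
B(o) = 0 (B(o) = 5 - 5 = 0)
B(-7)**2 = 0**2 = 0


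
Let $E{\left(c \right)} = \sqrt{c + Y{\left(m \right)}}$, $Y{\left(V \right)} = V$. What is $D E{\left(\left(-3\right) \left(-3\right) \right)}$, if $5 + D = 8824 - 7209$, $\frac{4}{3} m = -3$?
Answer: $2415 \sqrt{3} \approx 4182.9$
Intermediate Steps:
$m = - \frac{9}{4}$ ($m = \frac{3}{4} \left(-3\right) = - \frac{9}{4} \approx -2.25$)
$E{\left(c \right)} = \sqrt{- \frac{9}{4} + c}$ ($E{\left(c \right)} = \sqrt{c - \frac{9}{4}} = \sqrt{- \frac{9}{4} + c}$)
$D = 1610$ ($D = -5 + \left(8824 - 7209\right) = -5 + 1615 = 1610$)
$D E{\left(\left(-3\right) \left(-3\right) \right)} = 1610 \frac{\sqrt{-9 + 4 \left(\left(-3\right) \left(-3\right)\right)}}{2} = 1610 \frac{\sqrt{-9 + 4 \cdot 9}}{2} = 1610 \frac{\sqrt{-9 + 36}}{2} = 1610 \frac{\sqrt{27}}{2} = 1610 \frac{3 \sqrt{3}}{2} = 2415 \sqrt{3}$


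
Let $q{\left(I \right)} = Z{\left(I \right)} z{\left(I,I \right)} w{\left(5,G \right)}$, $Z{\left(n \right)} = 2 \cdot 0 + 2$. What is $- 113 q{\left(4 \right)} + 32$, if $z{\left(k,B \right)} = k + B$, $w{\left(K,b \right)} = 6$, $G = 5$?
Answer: $-10816$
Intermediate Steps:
$z{\left(k,B \right)} = B + k$
$Z{\left(n \right)} = 2$ ($Z{\left(n \right)} = 0 + 2 = 2$)
$q{\left(I \right)} = 24 I$ ($q{\left(I \right)} = 2 \left(I + I\right) 6 = 2 \cdot 2 I 6 = 4 I 6 = 24 I$)
$- 113 q{\left(4 \right)} + 32 = - 113 \cdot 24 \cdot 4 + 32 = \left(-113\right) 96 + 32 = -10848 + 32 = -10816$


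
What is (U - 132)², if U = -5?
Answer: 18769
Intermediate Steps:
(U - 132)² = (-5 - 132)² = (-137)² = 18769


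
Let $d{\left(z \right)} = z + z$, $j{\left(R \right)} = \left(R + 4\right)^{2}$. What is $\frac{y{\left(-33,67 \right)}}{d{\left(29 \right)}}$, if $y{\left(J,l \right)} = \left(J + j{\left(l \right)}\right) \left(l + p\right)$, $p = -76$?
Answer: $- \frac{22536}{29} \approx -777.1$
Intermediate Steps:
$j{\left(R \right)} = \left(4 + R\right)^{2}$
$y{\left(J,l \right)} = \left(-76 + l\right) \left(J + \left(4 + l\right)^{2}\right)$ ($y{\left(J,l \right)} = \left(J + \left(4 + l\right)^{2}\right) \left(l - 76\right) = \left(J + \left(4 + l\right)^{2}\right) \left(-76 + l\right) = \left(-76 + l\right) \left(J + \left(4 + l\right)^{2}\right)$)
$d{\left(z \right)} = 2 z$
$\frac{y{\left(-33,67 \right)}}{d{\left(29 \right)}} = \frac{\left(-76\right) \left(-33\right) - 76 \left(4 + 67\right)^{2} - 2211 + 67 \left(4 + 67\right)^{2}}{2 \cdot 29} = \frac{2508 - 76 \cdot 71^{2} - 2211 + 67 \cdot 71^{2}}{58} = \left(2508 - 383116 - 2211 + 67 \cdot 5041\right) \frac{1}{58} = \left(2508 - 383116 - 2211 + 337747\right) \frac{1}{58} = \left(-45072\right) \frac{1}{58} = - \frac{22536}{29}$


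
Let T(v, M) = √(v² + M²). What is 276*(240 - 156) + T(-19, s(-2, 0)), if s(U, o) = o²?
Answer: 23203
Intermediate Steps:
T(v, M) = √(M² + v²)
276*(240 - 156) + T(-19, s(-2, 0)) = 276*(240 - 156) + √((0²)² + (-19)²) = 276*84 + √(0² + 361) = 23184 + √(0 + 361) = 23184 + √361 = 23184 + 19 = 23203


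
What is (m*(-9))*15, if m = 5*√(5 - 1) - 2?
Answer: -1080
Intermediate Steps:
m = 8 (m = 5*√4 - 2 = 5*2 - 2 = 10 - 2 = 8)
(m*(-9))*15 = (8*(-9))*15 = -72*15 = -1080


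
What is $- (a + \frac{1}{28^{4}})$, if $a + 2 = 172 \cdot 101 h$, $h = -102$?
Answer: $\frac{1089137240575}{614656} \approx 1.7719 \cdot 10^{6}$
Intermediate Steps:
$a = -1771946$ ($a = -2 + 172 \cdot 101 \left(-102\right) = -2 + 17372 \left(-102\right) = -2 - 1771944 = -1771946$)
$- (a + \frac{1}{28^{4}}) = - (-1771946 + \frac{1}{28^{4}}) = - (-1771946 + \frac{1}{614656}) = \left(-1\right) \left(- \frac{1089137240575}{614656}\right) = \frac{1089137240575}{614656}$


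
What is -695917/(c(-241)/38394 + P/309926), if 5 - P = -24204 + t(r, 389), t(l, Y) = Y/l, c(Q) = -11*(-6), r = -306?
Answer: -46925238003846372/5383244197 ≈ -8.7169e+6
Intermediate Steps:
c(Q) = 66
P = 7408343/306 (P = 5 - (-24204 + 389/(-306)) = 5 - (-24204 + 389*(-1/306)) = 5 - (-24204 - 389/306) = 5 - 1*(-7406813/306) = 5 + 7406813/306 = 7408343/306 ≈ 24210.)
-695917/(c(-241)/38394 + P/309926) = -695917/(66/38394 + (7408343/306)/309926) = -695917/(66*(1/38394) + (7408343/306)*(1/309926)) = -695917/(11/6399 + 7408343/94837356) = -695917/5383244197/67429360116 = -695917*67429360116/5383244197 = -46925238003846372/5383244197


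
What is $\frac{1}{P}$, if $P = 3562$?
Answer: $\frac{1}{3562} \approx 0.00028074$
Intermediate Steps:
$\frac{1}{P} = \frac{1}{3562}$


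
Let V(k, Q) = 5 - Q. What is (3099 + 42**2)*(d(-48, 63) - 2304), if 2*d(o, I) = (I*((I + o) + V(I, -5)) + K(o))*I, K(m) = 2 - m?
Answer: 475440921/2 ≈ 2.3772e+8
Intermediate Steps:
d(o, I) = I*(2 - o + I*(10 + I + o))/2 (d(o, I) = ((I*((I + o) + (5 - 1*(-5))) + (2 - o))*I)/2 = ((I*((I + o) + (5 + 5)) + (2 - o))*I)/2 = ((I*((I + o) + 10) + (2 - o))*I)/2 = ((I*(10 + I + o) + (2 - o))*I)/2 = ((2 - o + I*(10 + I + o))*I)/2 = (I*(2 - o + I*(10 + I + o)))/2 = I*(2 - o + I*(10 + I + o))/2)
(3099 + 42**2)*(d(-48, 63) - 2304) = (3099 + 42**2)*((1/2)*63*(2 + 63**2 - 1*(-48) + 10*63 + 63*(-48)) - 2304) = (3099 + 1764)*((1/2)*63*(2 + 3969 + 48 + 630 - 3024) - 2304) = 4863*((1/2)*63*1625 - 2304) = 4863*(102375/2 - 2304) = 4863*(97767/2) = 475440921/2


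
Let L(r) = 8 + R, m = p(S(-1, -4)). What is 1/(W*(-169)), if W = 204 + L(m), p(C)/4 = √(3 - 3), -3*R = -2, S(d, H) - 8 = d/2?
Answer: -3/107822 ≈ -2.7824e-5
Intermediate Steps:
S(d, H) = 8 + d/2
R = ⅔ (R = -⅓*(-2) = ⅔ ≈ 0.66667)
p(C) = 0 (p(C) = 4*√(3 - 3) = 4*√0 = 4*0 = 0)
m = 0
L(r) = 26/3 (L(r) = 8 + ⅔ = 26/3)
W = 638/3 (W = 204 + 26/3 = 638/3 ≈ 212.67)
1/(W*(-169)) = 1/((638/3)*(-169)) = 1/(-107822/3) = -3/107822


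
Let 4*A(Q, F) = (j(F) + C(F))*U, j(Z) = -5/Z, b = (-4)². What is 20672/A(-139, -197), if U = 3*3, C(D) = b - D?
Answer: 8144768/188847 ≈ 43.129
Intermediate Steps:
b = 16
C(D) = 16 - D
U = 9
A(Q, F) = 36 - 45/(4*F) - 9*F/4 (A(Q, F) = ((-5/F + (16 - F))*9)/4 = ((16 - F - 5/F)*9)/4 = (144 - 45/F - 9*F)/4 = 36 - 45/(4*F) - 9*F/4)
20672/A(-139, -197) = 20672/(36 - 45/4/(-197) - 9/4*(-197)) = 20672/(36 - 45/4*(-1/197) + 1773/4) = 20672/(36 + 45/788 + 1773/4) = 20672/(188847/394) = 20672*(394/188847) = 8144768/188847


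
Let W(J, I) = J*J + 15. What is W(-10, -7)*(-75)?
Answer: -8625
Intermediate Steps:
W(J, I) = 15 + J² (W(J, I) = J² + 15 = 15 + J²)
W(-10, -7)*(-75) = (15 + (-10)²)*(-75) = (15 + 100)*(-75) = 115*(-75) = -8625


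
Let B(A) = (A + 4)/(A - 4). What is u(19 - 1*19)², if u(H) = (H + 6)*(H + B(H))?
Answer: 36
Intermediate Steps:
B(A) = (4 + A)/(-4 + A)
u(H) = (6 + H)*(H + (4 + H)/(-4 + H)) (u(H) = (H + 6)*(H + (4 + H)/(-4 + H)) = (6 + H)*(H + (4 + H)/(-4 + H)))
u(19 - 1*19)² = ((24 + (19 - 1*19)³ - 14*(19 - 1*19) + 3*(19 - 1*19)²)/(-4 + (19 - 1*19)))² = ((24 + (19 - 19)³ - 14*(19 - 19) + 3*(19 - 19)²)/(-4 + (19 - 19)))² = ((24 + 0³ - 14*0 + 3*0²)/(-4 + 0))² = ((24 + 0 + 0 + 3*0)/(-4))² = (-(24 + 0 + 0 + 0)/4)² = (-¼*24)² = (-6)² = 36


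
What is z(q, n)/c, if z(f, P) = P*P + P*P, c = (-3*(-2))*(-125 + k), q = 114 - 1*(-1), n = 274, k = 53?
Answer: -18769/54 ≈ -347.57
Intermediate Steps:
q = 115 (q = 114 + 1 = 115)
c = -432 (c = (-3*(-2))*(-125 + 53) = 6*(-72) = -432)
z(f, P) = 2*P² (z(f, P) = P² + P² = 2*P²)
z(q, n)/c = (2*274²)/(-432) = (2*75076)*(-1/432) = 150152*(-1/432) = -18769/54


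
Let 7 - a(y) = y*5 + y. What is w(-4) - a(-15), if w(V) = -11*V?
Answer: -53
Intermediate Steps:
a(y) = 7 - 6*y (a(y) = 7 - (y*5 + y) = 7 - (5*y + y) = 7 - 6*y)
w(-4) - a(-15) = -11*(-4) - (7 - 6*(-15)) = 44 - (7 + 90) = 44 - 1*97 = 44 - 97 = -53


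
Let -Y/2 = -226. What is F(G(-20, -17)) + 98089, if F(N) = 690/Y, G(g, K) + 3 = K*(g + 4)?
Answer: 22168459/226 ≈ 98091.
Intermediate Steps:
Y = 452 (Y = -2*(-226) = 452)
G(g, K) = -3 + K*(4 + g) (G(g, K) = -3 + K*(g + 4) = -3 + K*(4 + g))
F(N) = 345/226 (F(N) = 690/452 = 690*(1/452) = 345/226)
F(G(-20, -17)) + 98089 = 345/226 + 98089 = 22168459/226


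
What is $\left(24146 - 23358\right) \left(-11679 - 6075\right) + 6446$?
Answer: $-13983706$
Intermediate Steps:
$\left(24146 - 23358\right) \left(-11679 - 6075\right) + 6446 = 788 \left(-17754\right) + 6446 = -13990152 + 6446 = -13983706$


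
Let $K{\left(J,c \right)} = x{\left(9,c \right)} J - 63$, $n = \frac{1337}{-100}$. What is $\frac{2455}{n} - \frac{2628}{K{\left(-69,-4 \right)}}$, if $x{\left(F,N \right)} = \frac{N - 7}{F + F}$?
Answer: $- \frac{9605684}{167125} \approx -57.476$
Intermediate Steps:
$n = - \frac{1337}{100}$ ($n = 1337 \left(- \frac{1}{100}\right) = - \frac{1337}{100} \approx -13.37$)
$x{\left(F,N \right)} = \frac{-7 + N}{2 F}$
$K{\left(J,c \right)} = -63 + J \left(- \frac{7}{18} + \frac{c}{18}\right)$ ($K{\left(J,c \right)} = \frac{-7 + c}{2 \cdot 9} J - 63 = \frac{1}{2} \cdot \frac{1}{9} \left(-7 + c\right) J - 63 = \left(- \frac{7}{18} + \frac{c}{18}\right) J - 63 = J \left(- \frac{7}{18} + \frac{c}{18}\right) - 63 = -63 + J \left(- \frac{7}{18} + \frac{c}{18}\right)$)
$\frac{2455}{n} - \frac{2628}{K{\left(-69,-4 \right)}} = \frac{2455}{- \frac{1337}{100}} - \frac{2628}{-63 + \frac{1}{18} \left(-69\right) \left(-7 - 4\right)} = 2455 \left(- \frac{100}{1337}\right) - \frac{2628}{-63 + \frac{1}{18} \left(-69\right) \left(-11\right)} = - \frac{245500}{1337} - \frac{2628}{-63 + \frac{253}{6}} = - \frac{245500}{1337} - \frac{2628}{- \frac{125}{6}} = - \frac{245500}{1337} - - \frac{15768}{125} = - \frac{245500}{1337} + \frac{15768}{125} = - \frac{9605684}{167125}$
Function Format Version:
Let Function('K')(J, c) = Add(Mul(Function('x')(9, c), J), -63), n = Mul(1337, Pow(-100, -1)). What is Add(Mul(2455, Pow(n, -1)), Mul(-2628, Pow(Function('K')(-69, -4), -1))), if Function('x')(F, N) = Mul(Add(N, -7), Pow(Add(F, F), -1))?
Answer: Rational(-9605684, 167125) ≈ -57.476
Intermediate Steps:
n = Rational(-1337, 100) (n = Mul(1337, Rational(-1, 100)) = Rational(-1337, 100) ≈ -13.370)
Function('x')(F, N) = Mul(Rational(1, 2), Pow(F, -1), Add(-7, N)) (Function('x')(F, N) = Mul(Add(-7, N), Pow(Mul(2, F), -1)) = Mul(Add(-7, N), Mul(Rational(1, 2), Pow(F, -1))) = Mul(Rational(1, 2), Pow(F, -1), Add(-7, N)))
Function('K')(J, c) = Add(-63, Mul(J, Add(Rational(-7, 18), Mul(Rational(1, 18), c)))) (Function('K')(J, c) = Add(Mul(Mul(Rational(1, 2), Pow(9, -1), Add(-7, c)), J), -63) = Add(Mul(Mul(Rational(1, 2), Rational(1, 9), Add(-7, c)), J), -63) = Add(Mul(Add(Rational(-7, 18), Mul(Rational(1, 18), c)), J), -63) = Add(Mul(J, Add(Rational(-7, 18), Mul(Rational(1, 18), c))), -63) = Add(-63, Mul(J, Add(Rational(-7, 18), Mul(Rational(1, 18), c)))))
Add(Mul(2455, Pow(n, -1)), Mul(-2628, Pow(Function('K')(-69, -4), -1))) = Add(Mul(2455, Pow(Rational(-1337, 100), -1)), Mul(-2628, Pow(Add(-63, Mul(Rational(1, 18), -69, Add(-7, -4))), -1))) = Add(Mul(2455, Rational(-100, 1337)), Mul(-2628, Pow(Add(-63, Mul(Rational(1, 18), -69, -11)), -1))) = Add(Rational(-245500, 1337), Mul(-2628, Pow(Add(-63, Rational(253, 6)), -1))) = Add(Rational(-245500, 1337), Mul(-2628, Pow(Rational(-125, 6), -1))) = Add(Rational(-245500, 1337), Mul(-2628, Rational(-6, 125))) = Add(Rational(-245500, 1337), Rational(15768, 125)) = Rational(-9605684, 167125)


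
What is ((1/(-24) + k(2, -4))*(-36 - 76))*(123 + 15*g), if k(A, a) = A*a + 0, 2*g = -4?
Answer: 83762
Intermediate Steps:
g = -2 (g = (1/2)*(-4) = -2)
k(A, a) = A*a
((1/(-24) + k(2, -4))*(-36 - 76))*(123 + 15*g) = ((1/(-24) + 2*(-4))*(-36 - 76))*(123 + 15*(-2)) = ((-1/24 - 8)*(-112))*(123 - 30) = -193/24*(-112)*93 = (2702/3)*93 = 83762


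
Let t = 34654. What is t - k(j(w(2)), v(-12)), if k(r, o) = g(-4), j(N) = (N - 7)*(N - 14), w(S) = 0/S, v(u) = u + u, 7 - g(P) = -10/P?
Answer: 69299/2 ≈ 34650.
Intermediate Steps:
g(P) = 7 + 10/P (g(P) = 7 - (-10)/P = 7 + 10/P)
v(u) = 2*u
w(S) = 0
j(N) = (-14 + N)*(-7 + N) (j(N) = (-7 + N)*(-14 + N) = (-14 + N)*(-7 + N))
k(r, o) = 9/2 (k(r, o) = 7 + 10/(-4) = 7 + 10*(-¼) = 7 - 5/2 = 9/2)
t - k(j(w(2)), v(-12)) = 34654 - 1*9/2 = 34654 - 9/2 = 69299/2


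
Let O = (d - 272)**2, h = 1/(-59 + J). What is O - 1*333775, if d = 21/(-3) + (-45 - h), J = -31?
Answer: -1853330219/8100 ≈ -2.2881e+5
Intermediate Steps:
h = -1/90 (h = 1/(-59 - 31) = 1/(-90) = -1/90 ≈ -0.011111)
d = -4679/90 (d = 21/(-3) + (-45 - 1*(-1/90)) = 21*(-1/3) + (-45 + 1/90) = -7 - 4049/90 = -4679/90 ≈ -51.989)
O = 850247281/8100 (O = (-4679/90 - 272)**2 = (-29159/90)**2 = 850247281/8100 ≈ 1.0497e+5)
O - 1*333775 = 850247281/8100 - 1*333775 = 850247281/8100 - 333775 = -1853330219/8100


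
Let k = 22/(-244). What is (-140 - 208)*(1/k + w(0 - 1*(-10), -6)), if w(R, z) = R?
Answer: 4176/11 ≈ 379.64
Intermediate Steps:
k = -11/122 (k = 22*(-1/244) = -11/122 ≈ -0.090164)
(-140 - 208)*(1/k + w(0 - 1*(-10), -6)) = (-140 - 208)*(1/(-11/122) + (0 - 1*(-10))) = -348*(-122/11 + (0 + 10)) = -348*(-122/11 + 10) = -348*(-12/11) = 4176/11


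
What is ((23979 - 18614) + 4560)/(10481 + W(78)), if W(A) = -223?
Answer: 9925/10258 ≈ 0.96754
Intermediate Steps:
((23979 - 18614) + 4560)/(10481 + W(78)) = ((23979 - 18614) + 4560)/(10481 - 223) = (5365 + 4560)/10258 = 9925*(1/10258) = 9925/10258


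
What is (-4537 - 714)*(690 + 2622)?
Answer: -17391312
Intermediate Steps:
(-4537 - 714)*(690 + 2622) = -5251*3312 = -17391312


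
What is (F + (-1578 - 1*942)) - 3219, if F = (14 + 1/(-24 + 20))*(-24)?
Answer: -6069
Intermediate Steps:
F = -330 (F = (14 + 1/(-4))*(-24) = (14 - ¼)*(-24) = (55/4)*(-24) = -330)
(F + (-1578 - 1*942)) - 3219 = (-330 + (-1578 - 1*942)) - 3219 = (-330 + (-1578 - 942)) - 3219 = (-330 - 2520) - 3219 = -2850 - 3219 = -6069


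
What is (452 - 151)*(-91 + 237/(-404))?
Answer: -11137301/404 ≈ -27568.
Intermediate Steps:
(452 - 151)*(-91 + 237/(-404)) = 301*(-91 + 237*(-1/404)) = 301*(-91 - 237/404) = 301*(-37001/404) = -11137301/404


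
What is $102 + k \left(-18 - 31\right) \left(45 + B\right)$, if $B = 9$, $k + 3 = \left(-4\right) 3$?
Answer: $39792$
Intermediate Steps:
$k = -15$ ($k = -3 - 12 = -15$)
$102 + k \left(-18 - 31\right) \left(45 + B\right) = 102 - 15 \left(-18 - 31\right) \left(45 + 9\right) = 102 - 15 \left(\left(-49\right) 54\right) = 102 - -39690 = 102 + 39690 = 39792$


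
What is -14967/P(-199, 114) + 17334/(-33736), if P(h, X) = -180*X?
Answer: 2072681/9614760 ≈ 0.21557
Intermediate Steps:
-14967/P(-199, 114) + 17334/(-33736) = -14967/((-180*114)) + 17334/(-33736) = -14967/(-20520) + 17334*(-1/33736) = -14967*(-1/20520) - 8667/16868 = 1663/2280 - 8667/16868 = 2072681/9614760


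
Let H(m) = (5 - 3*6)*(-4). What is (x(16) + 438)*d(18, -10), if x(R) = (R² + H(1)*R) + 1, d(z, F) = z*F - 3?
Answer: -279441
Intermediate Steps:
d(z, F) = -3 + F*z (d(z, F) = F*z - 3 = -3 + F*z)
H(m) = 52 (H(m) = (5 - 18)*(-4) = -13*(-4) = 52)
x(R) = 1 + R² + 52*R (x(R) = (R² + 52*R) + 1 = 1 + R² + 52*R)
(x(16) + 438)*d(18, -10) = ((1 + 16² + 52*16) + 438)*(-3 - 10*18) = ((1 + 256 + 832) + 438)*(-3 - 180) = (1089 + 438)*(-183) = 1527*(-183) = -279441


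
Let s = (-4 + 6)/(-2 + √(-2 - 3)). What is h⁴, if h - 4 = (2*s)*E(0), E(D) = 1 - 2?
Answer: 2825216/6561 + 1306624*I*√5/6561 ≈ 430.61 + 445.31*I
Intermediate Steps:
E(D) = -1
s = 2/(-2 + I*√5) (s = 2/(-2 + √(-5)) = 2/(-2 + I*√5) ≈ -0.44444 - 0.4969*I)
h = 44/9 + 4*I*√5/9 (h = 4 + (2*(-4/9 - 2*I*√5/9))*(-1) = 4 + (-8/9 - 4*I*√5/9)*(-1) = 4 + (8/9 + 4*I*√5/9) = 44/9 + 4*I*√5/9 ≈ 4.8889 + 0.99381*I)
h⁴ = (44/9 + 4*I*√5/9)⁴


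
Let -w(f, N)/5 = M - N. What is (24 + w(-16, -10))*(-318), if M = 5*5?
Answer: 48018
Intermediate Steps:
M = 25
w(f, N) = -125 + 5*N (w(f, N) = -5*(25 - N) = -125 + 5*N)
(24 + w(-16, -10))*(-318) = (24 + (-125 + 5*(-10)))*(-318) = (24 + (-125 - 50))*(-318) = (24 - 175)*(-318) = -151*(-318) = 48018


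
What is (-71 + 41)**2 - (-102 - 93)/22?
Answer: 19995/22 ≈ 908.86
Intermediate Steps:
(-71 + 41)**2 - (-102 - 93)/22 = (-30)**2 - (-195)/22 = 900 - 1*(-195/22) = 900 + 195/22 = 19995/22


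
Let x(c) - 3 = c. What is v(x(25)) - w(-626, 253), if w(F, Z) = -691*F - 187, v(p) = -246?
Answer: -432625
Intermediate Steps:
x(c) = 3 + c
w(F, Z) = -187 - 691*F
v(x(25)) - w(-626, 253) = -246 - (-187 - 691*(-626)) = -246 - (-187 + 432566) = -246 - 1*432379 = -246 - 432379 = -432625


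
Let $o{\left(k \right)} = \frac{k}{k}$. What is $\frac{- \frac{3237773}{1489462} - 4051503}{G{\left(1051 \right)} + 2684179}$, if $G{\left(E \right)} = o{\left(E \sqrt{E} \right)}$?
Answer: $- \frac{6034562999159}{3997984111160} \approx -1.5094$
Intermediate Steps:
$o{\left(k \right)} = 1$
$G{\left(E \right)} = 1$
$\frac{- \frac{3237773}{1489462} - 4051503}{G{\left(1051 \right)} + 2684179} = \frac{- \frac{3237773}{1489462} - 4051503}{1 + 2684179} = \frac{\left(-3237773\right) \frac{1}{1489462} - 4051503}{2684180} = \left(- \frac{3237773}{1489462} - 4051503\right) \frac{1}{2684180} = \left(- \frac{6034562999159}{1489462}\right) \frac{1}{2684180} = - \frac{6034562999159}{3997984111160}$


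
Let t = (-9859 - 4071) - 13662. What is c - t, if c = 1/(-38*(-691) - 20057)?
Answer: 171097993/6201 ≈ 27592.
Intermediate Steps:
c = 1/6201 (c = 1/(26258 - 20057) = 1/6201 ≈ 0.00016126)
t = -27592 (t = -13930 - 13662 = -27592)
c - t = 1/6201 - 1*(-27592) = 1/6201 + 27592 = 171097993/6201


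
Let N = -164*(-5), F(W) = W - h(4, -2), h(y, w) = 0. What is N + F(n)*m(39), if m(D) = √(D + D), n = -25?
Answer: 820 - 25*√78 ≈ 599.21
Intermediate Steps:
m(D) = √2*√D (m(D) = √(2*D) = √2*√D)
F(W) = W (F(W) = W - 1*0 = W + 0 = W)
N = 820
N + F(n)*m(39) = 820 - 25*√2*√39 = 820 - 25*√78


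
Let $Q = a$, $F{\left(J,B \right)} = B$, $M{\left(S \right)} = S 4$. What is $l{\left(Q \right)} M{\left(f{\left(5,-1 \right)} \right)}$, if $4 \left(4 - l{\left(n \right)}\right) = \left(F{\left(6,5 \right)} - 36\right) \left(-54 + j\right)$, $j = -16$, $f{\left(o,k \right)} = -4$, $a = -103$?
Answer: $8616$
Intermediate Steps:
$M{\left(S \right)} = 4 S$
$Q = -103$
$l{\left(n \right)} = - \frac{1077}{2}$ ($l{\left(n \right)} = 4 - \frac{\left(5 - 36\right) \left(-54 - 16\right)}{4} = 4 - \frac{\left(-31\right) \left(-70\right)}{4} = 4 - \frac{1085}{2} = - \frac{1077}{2}$)
$l{\left(Q \right)} M{\left(f{\left(5,-1 \right)} \right)} = - \frac{1077 \cdot 4 \left(-4\right)}{2} = \left(- \frac{1077}{2}\right) \left(-16\right) = 8616$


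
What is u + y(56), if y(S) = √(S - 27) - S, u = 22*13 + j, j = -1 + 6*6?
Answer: 265 + √29 ≈ 270.39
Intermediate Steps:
j = 35 (j = -1 + 36 = 35)
u = 321 (u = 22*13 + 35 = 286 + 35 = 321)
y(S) = √(-27 + S) - S
u + y(56) = 321 + (√(-27 + 56) - 1*56) = 321 + (√29 - 56) = 321 + (-56 + √29) = 265 + √29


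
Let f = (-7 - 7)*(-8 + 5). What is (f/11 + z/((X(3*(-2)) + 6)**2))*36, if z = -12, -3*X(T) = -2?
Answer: 35127/275 ≈ 127.73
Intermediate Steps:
X(T) = 2/3 (X(T) = -1/3*(-2) = 2/3)
f = 42 (f = -14*(-3) = 42)
(f/11 + z/((X(3*(-2)) + 6)**2))*36 = (42/11 - 12/(2/3 + 6)**2)*36 = (42*(1/11) - 12/((20/3)**2))*36 = (42/11 - 12/400/9)*36 = (42/11 - 12*9/400)*36 = (42/11 - 27/100)*36 = (3903/1100)*36 = 35127/275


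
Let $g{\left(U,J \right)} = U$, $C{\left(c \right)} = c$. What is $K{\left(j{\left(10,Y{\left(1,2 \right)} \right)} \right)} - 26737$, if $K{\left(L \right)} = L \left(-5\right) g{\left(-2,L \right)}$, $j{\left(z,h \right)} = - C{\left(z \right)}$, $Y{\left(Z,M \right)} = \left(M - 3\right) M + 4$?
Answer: $-26837$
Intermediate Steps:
$Y{\left(Z,M \right)} = 4 + M \left(-3 + M\right)$ ($Y{\left(Z,M \right)} = \left(-3 + M\right) M + 4 = M \left(-3 + M\right) + 4 = 4 + M \left(-3 + M\right)$)
$j{\left(z,h \right)} = - z$
$K{\left(L \right)} = 10 L$ ($K{\left(L \right)} = L \left(-5\right) \left(-2\right) = - 5 L \left(-2\right) = 10 L$)
$K{\left(j{\left(10,Y{\left(1,2 \right)} \right)} \right)} - 26737 = 10 \left(\left(-1\right) 10\right) - 26737 = 10 \left(-10\right) - 26737 = -100 - 26737 = -26837$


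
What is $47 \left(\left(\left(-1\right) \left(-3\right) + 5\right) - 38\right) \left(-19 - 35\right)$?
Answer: $76140$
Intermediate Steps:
$47 \left(\left(\left(-1\right) \left(-3\right) + 5\right) - 38\right) \left(-19 - 35\right) = 47 \left(\left(3 + 5\right) - 38\right) \left(-54\right) = 47 \left(8 - 38\right) \left(-54\right) = 47 \left(-30\right) \left(-54\right) = \left(-1410\right) \left(-54\right) = 76140$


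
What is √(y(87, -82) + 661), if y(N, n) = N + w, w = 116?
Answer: 12*√6 ≈ 29.394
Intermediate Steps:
y(N, n) = 116 + N (y(N, n) = N + 116 = 116 + N)
√(y(87, -82) + 661) = √((116 + 87) + 661) = √(203 + 661) = √864 = 12*√6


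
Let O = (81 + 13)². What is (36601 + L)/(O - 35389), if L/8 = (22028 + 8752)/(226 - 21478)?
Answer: -64799851/47025363 ≈ -1.3780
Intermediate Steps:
O = 8836 (O = 94² = 8836)
L = -20520/1771 (L = 8*((22028 + 8752)/(226 - 21478)) = 8*(30780/(-21252)) = 8*(30780*(-1/21252)) = 8*(-2565/1771) = -20520/1771 ≈ -11.587)
(36601 + L)/(O - 35389) = (36601 - 20520/1771)/(8836 - 35389) = (64799851/1771)/(-26553) = (64799851/1771)*(-1/26553) = -64799851/47025363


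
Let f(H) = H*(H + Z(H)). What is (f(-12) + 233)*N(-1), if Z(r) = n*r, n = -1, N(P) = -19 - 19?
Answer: -8854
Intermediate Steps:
N(P) = -38
Z(r) = -r
f(H) = 0 (f(H) = H*(H - H) = H*0 = 0)
(f(-12) + 233)*N(-1) = (0 + 233)*(-38) = 233*(-38) = -8854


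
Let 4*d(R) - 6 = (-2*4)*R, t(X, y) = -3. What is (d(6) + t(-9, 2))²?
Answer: 729/4 ≈ 182.25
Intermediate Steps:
d(R) = 3/2 - 2*R (d(R) = 3/2 + ((-2*4)*R)/4 = 3/2 + (-8*R)/4 = 3/2 - 2*R)
(d(6) + t(-9, 2))² = ((3/2 - 2*6) - 3)² = ((3/2 - 12) - 3)² = (-21/2 - 3)² = (-27/2)² = 729/4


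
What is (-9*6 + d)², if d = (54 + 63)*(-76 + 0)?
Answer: 80030916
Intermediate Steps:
d = -8892 (d = 117*(-76) = -8892)
(-9*6 + d)² = (-9*6 - 8892)² = (-54 - 8892)² = (-8946)² = 80030916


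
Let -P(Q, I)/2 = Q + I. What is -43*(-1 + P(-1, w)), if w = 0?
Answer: -43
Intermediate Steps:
P(Q, I) = -2*I - 2*Q (P(Q, I) = -2*(Q + I) = -2*(I + Q) = -2*I - 2*Q)
-43*(-1 + P(-1, w)) = -43*(-1 + (-2*0 - 2*(-1))) = -43*(-1 + (0 + 2)) = -43*(-1 + 2) = -43*1 = -43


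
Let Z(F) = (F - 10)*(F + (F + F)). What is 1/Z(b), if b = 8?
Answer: -1/48 ≈ -0.020833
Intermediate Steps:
Z(F) = 3*F*(-10 + F) (Z(F) = (-10 + F)*(F + 2*F) = (-10 + F)*(3*F) = 3*F*(-10 + F))
1/Z(b) = 1/(3*8*(-10 + 8)) = 1/(3*8*(-2)) = 1/(-48) = -1/48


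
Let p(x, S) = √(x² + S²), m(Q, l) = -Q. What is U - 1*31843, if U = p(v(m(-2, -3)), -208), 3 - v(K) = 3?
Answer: -31635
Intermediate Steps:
v(K) = 0 (v(K) = 3 - 1*3 = 3 - 3 = 0)
p(x, S) = √(S² + x²)
U = 208 (U = √((-208)² + 0²) = √(43264 + 0) = √43264 = 208)
U - 1*31843 = 208 - 1*31843 = 208 - 31843 = -31635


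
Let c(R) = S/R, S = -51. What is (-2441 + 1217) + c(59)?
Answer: -72267/59 ≈ -1224.9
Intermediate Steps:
c(R) = -51/R
(-2441 + 1217) + c(59) = (-2441 + 1217) - 51/59 = -1224 - 51*1/59 = -1224 - 51/59 = -72267/59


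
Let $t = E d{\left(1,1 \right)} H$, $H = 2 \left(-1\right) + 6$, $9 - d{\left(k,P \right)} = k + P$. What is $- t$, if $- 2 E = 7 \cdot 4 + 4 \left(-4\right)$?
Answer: $168$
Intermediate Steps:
$d{\left(k,P \right)} = 9 - P - k$ ($d{\left(k,P \right)} = 9 - \left(k + P\right) = 9 - \left(P + k\right) = 9 - P - k$)
$H = 4$ ($H = -2 + 6 = 4$)
$E = -6$ ($E = - \frac{7 \cdot 4 + 4 \left(-4\right)}{2} = - \frac{28 - 16}{2} = \left(- \frac{1}{2}\right) 12 = -6$)
$t = -168$ ($t = - 6 \left(9 - 1 - 1\right) 4 = \left(-6\right) 7 \cdot 4 = \left(-42\right) 4 = -168$)
$- t = \left(-1\right) \left(-168\right) = 168$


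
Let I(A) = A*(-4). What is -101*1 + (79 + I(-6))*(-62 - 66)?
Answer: -13285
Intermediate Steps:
I(A) = -4*A
-101*1 + (79 + I(-6))*(-62 - 66) = -101*1 + (79 - 4*(-6))*(-62 - 66) = -101 + (79 + 24)*(-128) = -101 + 103*(-128) = -101 - 13184 = -13285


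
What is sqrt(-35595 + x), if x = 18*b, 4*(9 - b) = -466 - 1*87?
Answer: 3*I*sqrt(14642)/2 ≈ 181.51*I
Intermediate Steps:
b = 589/4 (b = 9 - (-466 - 1*87)/4 = 9 - (-466 - 87)/4 = 9 - 1/4*(-553) = 9 + 553/4 = 589/4 ≈ 147.25)
x = 5301/2 (x = 18*(589/4) = 5301/2 ≈ 2650.5)
sqrt(-35595 + x) = sqrt(-35595 + 5301/2) = sqrt(-65889/2) = 3*I*sqrt(14642)/2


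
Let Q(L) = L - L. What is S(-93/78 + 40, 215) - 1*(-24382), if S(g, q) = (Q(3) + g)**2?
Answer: 17500313/676 ≈ 25888.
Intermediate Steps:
Q(L) = 0
S(g, q) = g**2 (S(g, q) = (0 + g)**2 = g**2)
S(-93/78 + 40, 215) - 1*(-24382) = (-93/78 + 40)**2 - 1*(-24382) = (-93*1/78 + 40)**2 + 24382 = (-31/26 + 40)**2 + 24382 = (1009/26)**2 + 24382 = 1018081/676 + 24382 = 17500313/676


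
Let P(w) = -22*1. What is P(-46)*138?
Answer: -3036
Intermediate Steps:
P(w) = -22
P(-46)*138 = -22*138 = -3036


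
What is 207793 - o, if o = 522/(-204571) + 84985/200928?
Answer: 371352821541355/1787132256 ≈ 2.0779e+5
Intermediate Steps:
o = 751329653/1787132256 (o = 522*(-1/204571) + 84985*(1/200928) = -522/204571 + 3695/8736 = 751329653/1787132256 ≈ 0.42041)
207793 - o = 207793 - 1*751329653/1787132256 = 207793 - 751329653/1787132256 = 371352821541355/1787132256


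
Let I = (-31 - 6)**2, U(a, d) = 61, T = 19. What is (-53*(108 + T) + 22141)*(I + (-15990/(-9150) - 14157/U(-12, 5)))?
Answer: 1070357026/61 ≈ 1.7547e+7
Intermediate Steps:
I = 1369 (I = (-37)**2 = 1369)
(-53*(108 + T) + 22141)*(I + (-15990/(-9150) - 14157/U(-12, 5))) = (-53*(108 + 19) + 22141)*(1369 + (-15990/(-9150) - 14157/61)) = (-53*127 + 22141)*(1369 + (-15990*(-1/9150) - 14157*1/61)) = (-6731 + 22141)*(1369 + (533/305 - 14157/61)) = 15410*(1369 - 70252/305) = 15410*(347293/305) = 1070357026/61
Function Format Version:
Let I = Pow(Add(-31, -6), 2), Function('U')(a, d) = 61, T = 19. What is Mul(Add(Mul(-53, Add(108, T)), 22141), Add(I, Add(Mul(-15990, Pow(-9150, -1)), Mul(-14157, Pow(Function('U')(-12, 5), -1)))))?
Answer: Rational(1070357026, 61) ≈ 1.7547e+7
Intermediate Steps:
I = 1369 (I = Pow(-37, 2) = 1369)
Mul(Add(Mul(-53, Add(108, T)), 22141), Add(I, Add(Mul(-15990, Pow(-9150, -1)), Mul(-14157, Pow(Function('U')(-12, 5), -1))))) = Mul(Add(Mul(-53, Add(108, 19)), 22141), Add(1369, Add(Mul(-15990, Pow(-9150, -1)), Mul(-14157, Pow(61, -1))))) = Mul(Add(Mul(-53, 127), 22141), Add(1369, Add(Mul(-15990, Rational(-1, 9150)), Mul(-14157, Rational(1, 61))))) = Mul(Add(-6731, 22141), Add(1369, Add(Rational(533, 305), Rational(-14157, 61)))) = Mul(15410, Add(1369, Rational(-70252, 305))) = Mul(15410, Rational(347293, 305)) = Rational(1070357026, 61)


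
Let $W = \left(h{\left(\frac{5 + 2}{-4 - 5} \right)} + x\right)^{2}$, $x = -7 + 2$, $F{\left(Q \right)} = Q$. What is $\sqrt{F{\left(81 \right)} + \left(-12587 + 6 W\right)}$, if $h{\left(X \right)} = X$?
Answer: $\frac{13 i \sqrt{5898}}{9} \approx 110.93 i$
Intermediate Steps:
$x = -5$
$W = \frac{2704}{81}$ ($W = \left(\frac{5 + 2}{-4 - 5} - 5\right)^{2} = \left(\frac{7}{-9} - 5\right)^{2} = \left(7 \left(- \frac{1}{9}\right) - 5\right)^{2} = \left(- \frac{7}{9} - 5\right)^{2} = \left(- \frac{52}{9}\right)^{2} = \frac{2704}{81} \approx 33.383$)
$\sqrt{F{\left(81 \right)} + \left(-12587 + 6 W\right)} = \sqrt{81 + \left(-12587 + 6 \cdot \frac{2704}{81}\right)} = \sqrt{81 + \left(-12587 + \frac{5408}{27}\right)} = \sqrt{81 - \frac{334441}{27}} = \sqrt{- \frac{332254}{27}} = \frac{13 i \sqrt{5898}}{9}$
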